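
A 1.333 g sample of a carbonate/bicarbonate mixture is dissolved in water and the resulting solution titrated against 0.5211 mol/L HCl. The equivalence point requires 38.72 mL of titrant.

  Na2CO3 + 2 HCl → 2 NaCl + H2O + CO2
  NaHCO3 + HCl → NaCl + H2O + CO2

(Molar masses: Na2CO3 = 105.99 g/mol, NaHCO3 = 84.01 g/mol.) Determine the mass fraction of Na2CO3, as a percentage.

46.41 %

n(HCl) = 0.03872 × 0.5211 = 0.02018 mol
Let x = n(Na2CO3), y = n(NaHCO3).
Titrant: 2x + 1y = 0.02018;  mass: 105.99x + 84.01y = 1.333
Solving, x = 5.837 × 10^-3 mol, y = 8.503 × 10^-3 mol
mass of Na2CO3 = 5.837 × 10^-3 × 105.99 = 0.6187 g
% Na2CO3 = 0.6187 / 1.333 × 100 = 46.41 %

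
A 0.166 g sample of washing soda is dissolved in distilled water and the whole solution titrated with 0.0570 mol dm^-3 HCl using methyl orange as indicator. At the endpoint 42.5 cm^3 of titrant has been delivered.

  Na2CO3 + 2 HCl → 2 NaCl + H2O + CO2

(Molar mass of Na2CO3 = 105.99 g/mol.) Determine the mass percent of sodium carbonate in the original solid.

77.3 %

n(HCl) = 0.0425 L × 0.0570 mol/L = 2.42 × 10^-3 mol
From the 1:2 ratio, n(Na2CO3) = 1/2 × 2.42 × 10^-3 = 1.21 × 10^-3 mol
mass of Na2CO3 = 1.21 × 10^-3 × 105.99 g/mol = 0.128 g
% Na2CO3 = 0.128 / 0.166 × 100 = 77.3 %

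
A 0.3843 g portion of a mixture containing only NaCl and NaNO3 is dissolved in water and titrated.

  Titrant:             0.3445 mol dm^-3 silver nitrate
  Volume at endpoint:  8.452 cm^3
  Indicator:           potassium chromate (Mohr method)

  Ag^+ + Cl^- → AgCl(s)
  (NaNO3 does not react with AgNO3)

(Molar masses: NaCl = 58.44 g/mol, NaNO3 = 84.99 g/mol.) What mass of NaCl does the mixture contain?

0.1702 g

n(AgNO3) = 0.008452 × 0.3445 = 2.912 × 10^-3 mol
Let x = n(NaCl), y = n(NaNO3).
Titrant: 1x = 2.912 × 10^-3;  mass: 58.44x + 84.99y = 0.3843
Solving, x = 2.912 × 10^-3 mol, y = 2.520 × 10^-3 mol
mass of NaCl = 2.912 × 10^-3 × 58.44 = 0.1702 g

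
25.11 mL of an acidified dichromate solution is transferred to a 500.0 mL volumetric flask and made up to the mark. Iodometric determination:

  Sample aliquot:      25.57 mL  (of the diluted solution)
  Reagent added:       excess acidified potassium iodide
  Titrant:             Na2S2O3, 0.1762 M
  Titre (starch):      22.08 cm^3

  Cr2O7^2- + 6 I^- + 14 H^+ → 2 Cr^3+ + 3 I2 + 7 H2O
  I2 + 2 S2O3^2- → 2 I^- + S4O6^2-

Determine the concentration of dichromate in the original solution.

n(S2O3^2-) = 0.02208 × 0.1762 = 3.890 × 10^-3 mol
n(I2) = n(S2O3^2-)/2 = 1.945 × 10^-3 mol
From the 1:3 ratio, n(Cr2O7^2-) in the aliquot = 1/3 × 1.945 × 10^-3 = 6.484 × 10^-4 mol
[Cr2O7^2-]_dilute = 6.484 × 10^-4 / 0.02557 = 0.02536 mol/L
[Cr2O7^2-]_original = 0.02536 × 500.0/25.11 = 0.5049 mol/L

0.5049 M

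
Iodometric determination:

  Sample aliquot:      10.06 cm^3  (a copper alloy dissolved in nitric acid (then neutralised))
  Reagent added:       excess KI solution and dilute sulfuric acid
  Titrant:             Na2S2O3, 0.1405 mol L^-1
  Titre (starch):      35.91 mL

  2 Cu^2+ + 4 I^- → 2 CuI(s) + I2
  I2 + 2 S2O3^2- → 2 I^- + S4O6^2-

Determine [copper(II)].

0.5015 mol/L

n(S2O3^2-) = 0.03591 × 0.1405 = 5.045 × 10^-3 mol
n(I2) = n(S2O3^2-)/2 = 2.523 × 10^-3 mol
From the 2:1 ratio, n(Cu2+) in the aliquot = 2/1 × 2.523 × 10^-3 = 5.045 × 10^-3 mol
[Cu2+] = 5.045 × 10^-3 / 0.01006 = 0.5015 mol/L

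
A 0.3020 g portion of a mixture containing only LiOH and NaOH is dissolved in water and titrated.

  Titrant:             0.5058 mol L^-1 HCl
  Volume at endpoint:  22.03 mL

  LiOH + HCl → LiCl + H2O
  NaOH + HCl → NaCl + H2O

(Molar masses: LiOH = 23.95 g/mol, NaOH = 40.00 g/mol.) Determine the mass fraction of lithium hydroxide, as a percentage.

n(HCl) = 0.02203 × 0.5058 = 0.01114 mol
Let x = n(LiOH), y = n(NaOH).
Titrant: 1x + 1y = 0.01114;  mass: 23.95x + 40.00y = 0.3020
Solving, x = 8.954 × 10^-3 mol, y = 2.189 × 10^-3 mol
mass of LiOH = 8.954 × 10^-3 × 23.95 = 0.2144 g
% LiOH = 0.2144 / 0.3020 × 100 = 71.01 %

71.01 %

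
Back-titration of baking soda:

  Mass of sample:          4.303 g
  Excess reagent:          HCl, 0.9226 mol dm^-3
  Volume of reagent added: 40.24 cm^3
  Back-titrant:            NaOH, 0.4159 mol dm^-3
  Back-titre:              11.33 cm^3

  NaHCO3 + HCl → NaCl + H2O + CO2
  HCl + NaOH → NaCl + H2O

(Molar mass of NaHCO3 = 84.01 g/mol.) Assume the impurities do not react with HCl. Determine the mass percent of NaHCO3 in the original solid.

63.28 %

n(HCl) added = 0.04024 × 0.9226 = 0.03713 mol
n(NaOH) used in back-titration = 0.01133 × 0.4159 = 4.712 × 10^-3 mol
n(HCl) left over = 4.712 × 10^-3 mol (1:1 ratio)
n(HCl) consumed by analyte = 0.03713 − 4.712 × 10^-3 = 0.03241 mol
n(NaHCO3) = 0.03241 mol (1:1 ratio)
mass of NaHCO3 = 0.03241 × 84.01 = 2.723 g
% NaHCO3 = 2.723 / 4.303 × 100 = 63.28 %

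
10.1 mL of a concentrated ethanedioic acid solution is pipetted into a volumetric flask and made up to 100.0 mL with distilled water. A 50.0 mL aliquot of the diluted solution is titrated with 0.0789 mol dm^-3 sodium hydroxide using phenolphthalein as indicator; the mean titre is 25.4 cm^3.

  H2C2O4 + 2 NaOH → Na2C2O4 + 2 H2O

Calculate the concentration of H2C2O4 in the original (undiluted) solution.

0.198 mol/L

n(NaOH) = 0.0254 × 0.0789 = 2.00 × 10^-3 mol
From the 1:2 ratio, n(H2C2O4) in the aliquot = 1/2 × 2.00 × 10^-3 = 1.00 × 10^-3 mol
[H2C2O4]_dilute = 1.00 × 10^-3 / 0.0500 = 0.0200 mol/L
Dilution factor = 100.0 / 10.1 = 9.901
[H2C2O4]_stock = 0.0200 × 9.901 = 0.198 mol/L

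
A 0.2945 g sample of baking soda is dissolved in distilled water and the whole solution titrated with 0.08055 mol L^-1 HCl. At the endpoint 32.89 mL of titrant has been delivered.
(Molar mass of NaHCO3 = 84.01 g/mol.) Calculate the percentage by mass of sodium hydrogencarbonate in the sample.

NaHCO3 + HCl → NaCl + H2O + CO2
n(HCl) = 0.03289 L × 0.08055 mol/L = 2.649 × 10^-3 mol
n(NaHCO3) = 2.649 × 10^-3 mol (1:1 ratio)
mass of NaHCO3 = 2.649 × 10^-3 × 84.01 g/mol = 0.2226 g
% NaHCO3 = 0.2226 / 0.2945 × 100 = 75.57 %

75.57 %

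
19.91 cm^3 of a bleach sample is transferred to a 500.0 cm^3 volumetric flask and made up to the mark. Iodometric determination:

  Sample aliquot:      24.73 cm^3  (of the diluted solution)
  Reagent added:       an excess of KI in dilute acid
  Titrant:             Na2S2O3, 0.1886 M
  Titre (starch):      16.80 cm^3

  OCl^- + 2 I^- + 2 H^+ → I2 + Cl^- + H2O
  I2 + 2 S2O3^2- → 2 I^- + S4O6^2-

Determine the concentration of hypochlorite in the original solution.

1.609 M

n(S2O3^2-) = 0.01680 × 0.1886 = 3.168 × 10^-3 mol
n(I2) = n(S2O3^2-)/2 = 1.584 × 10^-3 mol
n(OCl^-) in the aliquot = 1.584 × 10^-3 mol (1:1 ratio)
[OCl^-]_dilute = 1.584 × 10^-3 / 0.02473 = 0.06406 mol/L
[OCl^-]_original = 0.06406 × 500.0/19.91 = 1.609 mol/L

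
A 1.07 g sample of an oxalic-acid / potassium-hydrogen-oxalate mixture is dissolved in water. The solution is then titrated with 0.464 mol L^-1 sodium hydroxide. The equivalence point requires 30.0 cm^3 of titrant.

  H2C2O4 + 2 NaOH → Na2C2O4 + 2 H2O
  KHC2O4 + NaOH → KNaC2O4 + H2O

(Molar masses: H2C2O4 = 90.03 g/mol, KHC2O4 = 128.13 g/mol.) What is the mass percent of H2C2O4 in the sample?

36.1 %

n(NaOH) = 0.0300 × 0.464 = 0.0139 mol
Let x = n(H2C2O4), y = n(KHC2O4).
Titrant: 2x + 1y = 0.0139;  mass: 90.03x + 128.13y = 1.07
Solving, x = 4.29 × 10^-3 mol, y = 5.33 × 10^-3 mol
mass of H2C2O4 = 4.29 × 10^-3 × 90.03 = 0.386 g
% H2C2O4 = 0.386 / 1.07 × 100 = 36.1 %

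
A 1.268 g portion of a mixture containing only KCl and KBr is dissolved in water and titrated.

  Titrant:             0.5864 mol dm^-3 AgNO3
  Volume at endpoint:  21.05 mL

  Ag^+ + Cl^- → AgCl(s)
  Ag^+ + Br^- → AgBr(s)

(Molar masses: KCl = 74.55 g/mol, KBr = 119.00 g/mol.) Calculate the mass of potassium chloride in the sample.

0.3369 g

n(AgNO3) = 0.02105 × 0.5864 = 0.01234 mol
Let x = n(KCl), y = n(KBr).
Titrant: 1x + 1y = 0.01234;  mass: 74.55x + 119.00y = 1.268
Solving, x = 4.520 × 10^-3 mol, y = 7.824 × 10^-3 mol
mass of KCl = 4.520 × 10^-3 × 74.55 = 0.3369 g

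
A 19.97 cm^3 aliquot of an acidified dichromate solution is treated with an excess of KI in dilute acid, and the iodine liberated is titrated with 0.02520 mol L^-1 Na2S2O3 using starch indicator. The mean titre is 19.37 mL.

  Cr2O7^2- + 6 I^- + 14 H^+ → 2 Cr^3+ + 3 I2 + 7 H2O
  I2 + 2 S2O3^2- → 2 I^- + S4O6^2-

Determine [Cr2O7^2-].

n(S2O3^2-) = 0.01937 × 0.02520 = 4.881 × 10^-4 mol
n(I2) = n(S2O3^2-)/2 = 2.441 × 10^-4 mol
From the 1:3 ratio, n(Cr2O7^2-) in the aliquot = 1/3 × 2.441 × 10^-4 = 8.135 × 10^-5 mol
[Cr2O7^2-] = 8.135 × 10^-5 / 0.01997 = 0.004074 mol/L

0.004074 mol/L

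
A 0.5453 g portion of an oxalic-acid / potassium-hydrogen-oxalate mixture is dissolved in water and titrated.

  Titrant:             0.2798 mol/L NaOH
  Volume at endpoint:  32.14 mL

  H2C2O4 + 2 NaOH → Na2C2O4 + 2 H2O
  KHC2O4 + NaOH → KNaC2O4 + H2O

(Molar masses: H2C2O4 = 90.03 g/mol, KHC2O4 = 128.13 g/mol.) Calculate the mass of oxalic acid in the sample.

n(NaOH) = 0.03214 × 0.2798 = 8.993 × 10^-3 mol
Let x = n(H2C2O4), y = n(KHC2O4).
Titrant: 2x + 1y = 8.993 × 10^-3;  mass: 90.03x + 128.13y = 0.5453
Solving, x = 3.651 × 10^-3 mol, y = 1.690 × 10^-3 mol
mass of H2C2O4 = 3.651 × 10^-3 × 90.03 = 0.3287 g

0.3287 g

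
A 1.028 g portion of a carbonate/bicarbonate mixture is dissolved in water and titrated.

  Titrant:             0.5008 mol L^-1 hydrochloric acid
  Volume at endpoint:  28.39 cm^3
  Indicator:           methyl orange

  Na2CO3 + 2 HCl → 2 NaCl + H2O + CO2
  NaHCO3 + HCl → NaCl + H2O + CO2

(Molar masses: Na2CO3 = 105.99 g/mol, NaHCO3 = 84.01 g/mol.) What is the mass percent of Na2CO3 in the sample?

27.66 %

n(HCl) = 0.02839 × 0.5008 = 0.01422 mol
Let x = n(Na2CO3), y = n(NaHCO3).
Titrant: 2x + 1y = 0.01422;  mass: 105.99x + 84.01y = 1.028
Solving, x = 2.683 × 10^-3 mol, y = 8.852 × 10^-3 mol
mass of Na2CO3 = 2.683 × 10^-3 × 105.99 = 0.2844 g
% Na2CO3 = 0.2844 / 1.028 × 100 = 27.66 %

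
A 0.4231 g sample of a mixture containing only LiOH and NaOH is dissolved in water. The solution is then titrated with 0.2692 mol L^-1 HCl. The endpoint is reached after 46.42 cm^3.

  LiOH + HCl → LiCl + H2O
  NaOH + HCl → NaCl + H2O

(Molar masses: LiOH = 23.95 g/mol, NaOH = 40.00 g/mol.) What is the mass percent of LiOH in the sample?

27.07 %

n(HCl) = 0.04642 × 0.2692 = 0.01250 mol
Let x = n(LiOH), y = n(NaOH).
Titrant: 1x + 1y = 0.01250;  mass: 23.95x + 40.00y = 0.4231
Solving, x = 4.782 × 10^-3 mol, y = 7.714 × 10^-3 mol
mass of LiOH = 4.782 × 10^-3 × 23.95 = 0.1145 g
% LiOH = 0.1145 / 0.4231 × 100 = 27.07 %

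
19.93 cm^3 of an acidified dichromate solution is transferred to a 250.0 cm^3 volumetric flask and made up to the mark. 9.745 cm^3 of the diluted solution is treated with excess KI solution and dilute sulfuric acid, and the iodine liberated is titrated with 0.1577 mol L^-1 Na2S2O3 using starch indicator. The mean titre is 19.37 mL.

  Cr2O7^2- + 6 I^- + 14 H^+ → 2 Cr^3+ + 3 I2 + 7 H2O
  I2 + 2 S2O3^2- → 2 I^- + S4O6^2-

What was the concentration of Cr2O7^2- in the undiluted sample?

n(S2O3^2-) = 0.01937 × 0.1577 = 3.055 × 10^-3 mol
n(I2) = n(S2O3^2-)/2 = 1.527 × 10^-3 mol
From the 1:3 ratio, n(Cr2O7^2-) in the aliquot = 1/3 × 1.527 × 10^-3 = 5.091 × 10^-4 mol
[Cr2O7^2-]_dilute = 5.091 × 10^-4 / 0.009745 = 0.05224 mol/L
[Cr2O7^2-]_original = 0.05224 × 250.0/19.93 = 0.6553 mol/L

0.6553 mol/L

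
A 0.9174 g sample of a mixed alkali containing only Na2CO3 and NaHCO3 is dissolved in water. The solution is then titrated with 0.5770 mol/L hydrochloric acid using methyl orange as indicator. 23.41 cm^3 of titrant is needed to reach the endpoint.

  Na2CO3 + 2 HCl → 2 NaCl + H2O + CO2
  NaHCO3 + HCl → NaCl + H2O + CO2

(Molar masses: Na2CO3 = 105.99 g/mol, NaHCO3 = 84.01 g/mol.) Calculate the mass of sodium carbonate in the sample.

0.3714 g

n(HCl) = 0.02341 × 0.5770 = 0.01351 mol
Let x = n(Na2CO3), y = n(NaHCO3).
Titrant: 2x + 1y = 0.01351;  mass: 105.99x + 84.01y = 0.9174
Solving, x = 3.504 × 10^-3 mol, y = 6.499 × 10^-3 mol
mass of Na2CO3 = 3.504 × 10^-3 × 105.99 = 0.3714 g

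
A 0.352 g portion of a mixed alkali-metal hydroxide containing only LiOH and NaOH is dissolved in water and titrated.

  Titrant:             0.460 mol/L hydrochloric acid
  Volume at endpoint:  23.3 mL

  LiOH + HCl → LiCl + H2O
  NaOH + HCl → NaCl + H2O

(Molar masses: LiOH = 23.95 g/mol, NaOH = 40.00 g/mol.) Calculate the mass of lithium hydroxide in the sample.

0.114 g

n(HCl) = 0.0233 × 0.460 = 0.0107 mol
Let x = n(LiOH), y = n(NaOH).
Titrant: 1x + 1y = 0.0107;  mass: 23.95x + 40.00y = 0.352
Solving, x = 4.78 × 10^-3 mol, y = 5.94 × 10^-3 mol
mass of LiOH = 4.78 × 10^-3 × 23.95 = 0.114 g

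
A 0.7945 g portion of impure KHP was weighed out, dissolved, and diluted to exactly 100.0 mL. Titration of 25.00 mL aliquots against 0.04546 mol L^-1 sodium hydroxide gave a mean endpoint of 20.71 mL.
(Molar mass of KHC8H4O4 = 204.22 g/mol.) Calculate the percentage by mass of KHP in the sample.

KHC8H4O4 + NaOH → KNaC8H4O4 + H2O
n(NaOH) per titration = 0.02071 × 0.04546 = 9.415 × 10^-4 mol
n(KHC8H4O4) in each aliquot = 9.415 × 10^-4 mol (1:1 ratio)
n(KHC8H4O4) in the whole flask = 9.415 × 10^-4 × 100.0/25.00 = 3.766 × 10^-3 mol
mass of KHC8H4O4 = 3.766 × 10^-3 × 204.22 = 0.7691 g
% KHC8H4O4 = 0.7691 / 0.7945 × 100 = 96.80 %

96.80 %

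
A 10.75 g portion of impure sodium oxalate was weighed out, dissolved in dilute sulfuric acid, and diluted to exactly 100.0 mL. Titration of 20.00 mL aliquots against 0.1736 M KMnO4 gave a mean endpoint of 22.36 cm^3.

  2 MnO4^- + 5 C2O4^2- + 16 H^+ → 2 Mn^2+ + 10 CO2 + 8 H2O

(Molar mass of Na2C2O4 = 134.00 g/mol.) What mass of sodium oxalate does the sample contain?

6.502 g

n(KMnO4) per titration = 0.02236 × 0.1736 = 3.882 × 10^-3 mol
From the 5:2 ratio, n(Na2C2O4) in each aliquot = 5/2 × 3.882 × 10^-3 = 9.704 × 10^-3 mol
n(Na2C2O4) in the whole flask = 9.704 × 10^-3 × 100.0/20.00 = 0.04852 mol
mass of Na2C2O4 = 0.04852 × 134.00 = 6.502 g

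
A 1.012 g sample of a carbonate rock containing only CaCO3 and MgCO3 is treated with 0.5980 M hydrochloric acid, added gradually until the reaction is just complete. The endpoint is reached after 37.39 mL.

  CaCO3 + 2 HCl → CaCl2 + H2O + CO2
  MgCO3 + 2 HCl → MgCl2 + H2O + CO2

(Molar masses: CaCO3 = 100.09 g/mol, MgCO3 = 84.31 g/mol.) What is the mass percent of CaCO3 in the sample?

43.53 %

n(HCl) = 0.03739 × 0.5980 = 0.02236 mol
Let x = n(CaCO3), y = n(MgCO3).
Titrant: 2x + 2y = 0.02236;  mass: 100.09x + 84.31y = 1.012
Solving, x = 4.401 × 10^-3 mol, y = 6.779 × 10^-3 mol
mass of CaCO3 = 4.401 × 10^-3 × 100.09 = 0.4405 g
% CaCO3 = 0.4405 / 1.012 × 100 = 43.53 %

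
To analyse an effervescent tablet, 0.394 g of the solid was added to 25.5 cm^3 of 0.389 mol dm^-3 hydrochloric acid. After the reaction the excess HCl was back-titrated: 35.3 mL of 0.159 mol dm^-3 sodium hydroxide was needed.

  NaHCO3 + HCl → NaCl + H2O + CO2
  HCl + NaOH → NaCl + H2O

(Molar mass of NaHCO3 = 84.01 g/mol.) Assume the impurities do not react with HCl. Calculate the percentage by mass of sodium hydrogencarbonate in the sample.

n(HCl) added = 0.0255 × 0.389 = 9.92 × 10^-3 mol
n(NaOH) used in back-titration = 0.0353 × 0.159 = 5.61 × 10^-3 mol
n(HCl) left over = 5.61 × 10^-3 mol (1:1 ratio)
n(HCl) consumed by analyte = 9.92 × 10^-3 − 5.61 × 10^-3 = 4.31 × 10^-3 mol
n(NaHCO3) = 4.31 × 10^-3 mol (1:1 ratio)
mass of NaHCO3 = 4.31 × 10^-3 × 84.01 = 0.362 g
% NaHCO3 = 0.362 / 0.394 × 100 = 91.8 %

91.8 %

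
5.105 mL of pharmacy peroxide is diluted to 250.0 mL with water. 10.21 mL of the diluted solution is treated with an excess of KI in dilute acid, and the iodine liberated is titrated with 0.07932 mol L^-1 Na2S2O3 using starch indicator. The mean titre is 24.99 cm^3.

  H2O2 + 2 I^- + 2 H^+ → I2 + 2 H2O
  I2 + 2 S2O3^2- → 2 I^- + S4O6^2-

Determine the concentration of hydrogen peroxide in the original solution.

4.754 mol/L

n(S2O3^2-) = 0.02499 × 0.07932 = 1.982 × 10^-3 mol
n(I2) = n(S2O3^2-)/2 = 9.911 × 10^-4 mol
n(H2O2) in the aliquot = 9.911 × 10^-4 mol (1:1 ratio)
[H2O2]_dilute = 9.911 × 10^-4 / 0.01021 = 0.09707 mol/L
[H2O2]_original = 0.09707 × 250.0/5.105 = 4.754 mol/L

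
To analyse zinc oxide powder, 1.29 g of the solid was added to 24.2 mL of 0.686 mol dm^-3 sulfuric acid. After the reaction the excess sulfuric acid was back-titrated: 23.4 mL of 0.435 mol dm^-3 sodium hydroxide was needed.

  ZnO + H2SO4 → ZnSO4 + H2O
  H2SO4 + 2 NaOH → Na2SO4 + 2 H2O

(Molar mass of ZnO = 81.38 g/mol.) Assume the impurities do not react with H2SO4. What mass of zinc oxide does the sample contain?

0.937 g

n(H2SO4) added = 0.0242 × 0.686 = 0.0166 mol
n(NaOH) used in back-titration = 0.0234 × 0.435 = 0.0102 mol
From the 1:2 ratio, n(H2SO4) left over = 1/2 × 0.0102 = 5.09 × 10^-3 mol
n(H2SO4) consumed by analyte = 0.0166 − 5.09 × 10^-3 = 0.0115 mol
n(ZnO) = 0.0115 mol (1:1 ratio)
mass of ZnO = 0.0115 × 81.38 = 0.937 g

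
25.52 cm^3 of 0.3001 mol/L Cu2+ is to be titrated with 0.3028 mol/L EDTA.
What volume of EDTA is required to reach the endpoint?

25.29 mL

Cu^2+ + EDTA^4- → [Cu(EDTA)]^2-
n(Cu2+) = 0.02552 L × 0.3001 mol/L = 7.659 × 10^-3 mol
n(EDTA) = 7.659 × 10^-3 mol (1:1 stoichiometry)
V(EDTA) = 7.659 × 10^-3 mol / 0.3028 mol/L = 0.02529 L = 25.29 mL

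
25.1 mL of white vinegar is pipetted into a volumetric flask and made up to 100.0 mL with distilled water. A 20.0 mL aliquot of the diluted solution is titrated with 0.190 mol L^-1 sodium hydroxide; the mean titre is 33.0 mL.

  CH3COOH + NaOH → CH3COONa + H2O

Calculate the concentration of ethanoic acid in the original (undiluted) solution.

n(NaOH) = 0.0330 × 0.190 = 6.27 × 10^-3 mol
n(CH3COOH) in the aliquot = 6.27 × 10^-3 mol (1:1 ratio)
[CH3COOH]_dilute = 6.27 × 10^-3 / 0.0200 = 0.314 mol/L
Dilution factor = 100.0 / 25.1 = 3.984
[CH3COOH]_stock = 0.314 × 3.984 = 1.25 mol/L

1.25 mol/L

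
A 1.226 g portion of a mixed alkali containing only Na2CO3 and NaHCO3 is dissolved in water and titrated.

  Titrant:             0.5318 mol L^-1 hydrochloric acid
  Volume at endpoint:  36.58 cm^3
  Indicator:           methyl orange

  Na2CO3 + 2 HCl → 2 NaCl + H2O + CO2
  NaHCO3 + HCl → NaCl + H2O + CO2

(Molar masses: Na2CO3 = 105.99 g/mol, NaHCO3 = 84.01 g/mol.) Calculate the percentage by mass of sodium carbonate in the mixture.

56.90 %

n(HCl) = 0.03658 × 0.5318 = 0.01945 mol
Let x = n(Na2CO3), y = n(NaHCO3).
Titrant: 2x + 1y = 0.01945;  mass: 105.99x + 84.01y = 1.226
Solving, x = 6.582 × 10^-3 mol, y = 6.290 × 10^-3 mol
mass of Na2CO3 = 6.582 × 10^-3 × 105.99 = 0.6976 g
% Na2CO3 = 0.6976 / 1.226 × 100 = 56.90 %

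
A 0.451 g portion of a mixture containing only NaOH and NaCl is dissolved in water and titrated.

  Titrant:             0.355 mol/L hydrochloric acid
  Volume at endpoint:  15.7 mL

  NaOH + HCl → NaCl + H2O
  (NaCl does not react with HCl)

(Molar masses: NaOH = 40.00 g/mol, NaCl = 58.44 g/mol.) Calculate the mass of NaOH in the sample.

0.223 g

n(HCl) = 0.0157 × 0.355 = 5.57 × 10^-3 mol
Let x = n(NaOH), y = n(NaCl).
Titrant: 1x = 5.57 × 10^-3;  mass: 40.00x + 58.44y = 0.451
Solving, x = 5.57 × 10^-3 mol, y = 3.90 × 10^-3 mol
mass of NaOH = 5.57 × 10^-3 × 40.00 = 0.223 g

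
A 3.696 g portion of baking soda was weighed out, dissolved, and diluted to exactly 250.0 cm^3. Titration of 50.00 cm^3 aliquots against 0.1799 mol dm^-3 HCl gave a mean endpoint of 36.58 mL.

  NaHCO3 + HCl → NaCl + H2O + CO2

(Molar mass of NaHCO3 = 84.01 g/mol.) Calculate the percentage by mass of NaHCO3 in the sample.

74.79 %

n(HCl) per titration = 0.03658 × 0.1799 = 6.581 × 10^-3 mol
n(NaHCO3) in each aliquot = 6.581 × 10^-3 mol (1:1 ratio)
n(NaHCO3) in the whole flask = 6.581 × 10^-3 × 250.0/50.00 = 0.03290 mol
mass of NaHCO3 = 0.03290 × 84.01 = 2.764 g
% NaHCO3 = 2.764 / 3.696 × 100 = 74.79 %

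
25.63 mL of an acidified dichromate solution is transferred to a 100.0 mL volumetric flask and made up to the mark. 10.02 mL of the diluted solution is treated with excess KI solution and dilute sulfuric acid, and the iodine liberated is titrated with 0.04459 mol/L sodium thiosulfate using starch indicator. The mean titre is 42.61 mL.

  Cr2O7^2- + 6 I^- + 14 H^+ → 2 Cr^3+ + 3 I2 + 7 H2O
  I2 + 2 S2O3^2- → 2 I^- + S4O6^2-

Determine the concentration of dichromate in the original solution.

0.1233 mol/L

n(S2O3^2-) = 0.04261 × 0.04459 = 1.900 × 10^-3 mol
n(I2) = n(S2O3^2-)/2 = 9.500 × 10^-4 mol
From the 1:3 ratio, n(Cr2O7^2-) in the aliquot = 1/3 × 9.500 × 10^-4 = 3.167 × 10^-4 mol
[Cr2O7^2-]_dilute = 3.167 × 10^-4 / 0.01002 = 0.03160 mol/L
[Cr2O7^2-]_original = 0.03160 × 100.0/25.63 = 0.1233 mol/L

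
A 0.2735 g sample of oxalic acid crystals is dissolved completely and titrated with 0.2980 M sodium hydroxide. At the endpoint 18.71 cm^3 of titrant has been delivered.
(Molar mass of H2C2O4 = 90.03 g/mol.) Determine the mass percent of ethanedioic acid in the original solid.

H2C2O4 + 2 NaOH → Na2C2O4 + 2 H2O
n(NaOH) = 0.01871 L × 0.2980 mol/L = 5.576 × 10^-3 mol
From the 1:2 ratio, n(H2C2O4) = 1/2 × 5.576 × 10^-3 = 2.788 × 10^-3 mol
mass of H2C2O4 = 2.788 × 10^-3 × 90.03 g/mol = 0.2510 g
% H2C2O4 = 0.2510 / 0.2735 × 100 = 91.77 %

91.77 %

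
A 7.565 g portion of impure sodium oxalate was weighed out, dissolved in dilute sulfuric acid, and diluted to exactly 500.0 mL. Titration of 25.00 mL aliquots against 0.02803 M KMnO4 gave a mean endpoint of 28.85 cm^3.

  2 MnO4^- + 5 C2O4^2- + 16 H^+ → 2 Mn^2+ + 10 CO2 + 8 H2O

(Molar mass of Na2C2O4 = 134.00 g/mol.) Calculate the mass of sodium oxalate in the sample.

5.418 g

n(KMnO4) per titration = 0.02885 × 0.02803 = 8.087 × 10^-4 mol
From the 5:2 ratio, n(Na2C2O4) in each aliquot = 5/2 × 8.087 × 10^-4 = 2.022 × 10^-3 mol
n(Na2C2O4) in the whole flask = 2.022 × 10^-3 × 500.0/25.00 = 0.04043 mol
mass of Na2C2O4 = 0.04043 × 134.00 = 5.418 g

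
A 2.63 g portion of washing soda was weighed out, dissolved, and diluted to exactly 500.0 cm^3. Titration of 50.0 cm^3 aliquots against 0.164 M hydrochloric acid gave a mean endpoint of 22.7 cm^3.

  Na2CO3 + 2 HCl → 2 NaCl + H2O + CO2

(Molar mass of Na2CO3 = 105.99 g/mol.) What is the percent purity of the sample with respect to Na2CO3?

75.0 %

n(HCl) per titration = 0.0227 × 0.164 = 3.72 × 10^-3 mol
From the 1:2 ratio, n(Na2CO3) in each aliquot = 1/2 × 3.72 × 10^-3 = 1.86 × 10^-3 mol
n(Na2CO3) in the whole flask = 1.86 × 10^-3 × 500.0/50.0 = 0.0186 mol
mass of Na2CO3 = 0.0186 × 105.99 = 1.97 g
% Na2CO3 = 1.97 / 2.63 × 100 = 75.0 %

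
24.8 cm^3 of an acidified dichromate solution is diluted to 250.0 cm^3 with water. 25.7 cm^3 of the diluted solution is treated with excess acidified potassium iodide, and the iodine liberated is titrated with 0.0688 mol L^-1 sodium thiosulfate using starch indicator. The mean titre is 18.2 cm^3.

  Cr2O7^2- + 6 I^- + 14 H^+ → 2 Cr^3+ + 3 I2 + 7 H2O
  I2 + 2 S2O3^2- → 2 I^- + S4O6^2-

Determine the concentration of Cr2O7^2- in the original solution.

0.0819 mol/L

n(S2O3^2-) = 0.0182 × 0.0688 = 1.25 × 10^-3 mol
n(I2) = n(S2O3^2-)/2 = 6.26 × 10^-4 mol
From the 1:3 ratio, n(Cr2O7^2-) in the aliquot = 1/3 × 6.26 × 10^-4 = 2.09 × 10^-4 mol
[Cr2O7^2-]_dilute = 2.09 × 10^-4 / 0.0257 = 0.00812 mol/L
[Cr2O7^2-]_original = 0.00812 × 250.0/24.8 = 0.0819 mol/L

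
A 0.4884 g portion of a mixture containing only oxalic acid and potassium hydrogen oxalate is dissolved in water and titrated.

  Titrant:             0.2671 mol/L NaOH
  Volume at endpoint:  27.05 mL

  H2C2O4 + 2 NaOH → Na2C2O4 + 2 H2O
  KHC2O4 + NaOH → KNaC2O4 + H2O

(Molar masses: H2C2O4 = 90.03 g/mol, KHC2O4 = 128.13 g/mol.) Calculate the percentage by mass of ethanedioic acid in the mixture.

n(NaOH) = 0.02705 × 0.2671 = 7.225 × 10^-3 mol
Let x = n(H2C2O4), y = n(KHC2O4).
Titrant: 2x + 1y = 7.225 × 10^-3;  mass: 90.03x + 128.13y = 0.4884
Solving, x = 2.631 × 10^-3 mol, y = 1.963 × 10^-3 mol
mass of H2C2O4 = 2.631 × 10^-3 × 90.03 = 0.2369 g
% H2C2O4 = 0.2369 / 0.4884 × 100 = 48.50 %

48.50 %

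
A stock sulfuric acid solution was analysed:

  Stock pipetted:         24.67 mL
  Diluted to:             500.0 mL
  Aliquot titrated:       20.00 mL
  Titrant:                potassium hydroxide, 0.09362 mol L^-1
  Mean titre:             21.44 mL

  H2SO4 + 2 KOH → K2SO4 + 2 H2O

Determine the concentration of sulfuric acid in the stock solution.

n(KOH) = 0.02144 × 0.09362 = 2.007 × 10^-3 mol
From the 1:2 ratio, n(H2SO4) in the aliquot = 1/2 × 2.007 × 10^-3 = 1.004 × 10^-3 mol
[H2SO4]_dilute = 1.004 × 10^-3 / 0.02000 = 0.05018 mol/L
Dilution factor = 500.0 / 24.67 = 20.27
[H2SO4]_stock = 0.05018 × 20.27 = 1.017 mol/L

1.017 mol/L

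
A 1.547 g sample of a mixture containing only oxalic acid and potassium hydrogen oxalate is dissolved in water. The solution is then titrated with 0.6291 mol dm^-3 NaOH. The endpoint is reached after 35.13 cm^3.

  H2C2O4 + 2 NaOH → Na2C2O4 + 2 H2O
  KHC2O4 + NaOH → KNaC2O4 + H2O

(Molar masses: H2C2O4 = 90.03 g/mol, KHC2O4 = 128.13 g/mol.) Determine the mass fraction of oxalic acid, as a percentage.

44.98 %

n(NaOH) = 0.03513 × 0.6291 = 0.02210 mol
Let x = n(H2C2O4), y = n(KHC2O4).
Titrant: 2x + 1y = 0.02210;  mass: 90.03x + 128.13y = 1.547
Solving, x = 7.729 × 10^-3 mol, y = 6.643 × 10^-3 mol
mass of H2C2O4 = 7.729 × 10^-3 × 90.03 = 0.6958 g
% H2C2O4 = 0.6958 / 1.547 × 100 = 44.98 %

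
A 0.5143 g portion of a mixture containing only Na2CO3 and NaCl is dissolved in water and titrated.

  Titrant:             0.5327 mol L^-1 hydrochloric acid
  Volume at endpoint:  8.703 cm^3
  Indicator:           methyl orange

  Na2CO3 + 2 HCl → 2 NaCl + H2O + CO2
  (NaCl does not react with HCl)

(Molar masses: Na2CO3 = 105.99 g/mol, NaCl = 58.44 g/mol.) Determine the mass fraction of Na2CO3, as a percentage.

n(HCl) = 0.008703 × 0.5327 = 4.636 × 10^-3 mol
Let x = n(Na2CO3), y = n(NaCl).
Titrant: 2x = 4.636 × 10^-3;  mass: 105.99x + 58.44y = 0.5143
Solving, x = 2.318 × 10^-3 mol, y = 4.596 × 10^-3 mol
mass of Na2CO3 = 2.318 × 10^-3 × 105.99 = 0.2457 g
% Na2CO3 = 0.2457 / 0.5143 × 100 = 47.77 %

47.77 %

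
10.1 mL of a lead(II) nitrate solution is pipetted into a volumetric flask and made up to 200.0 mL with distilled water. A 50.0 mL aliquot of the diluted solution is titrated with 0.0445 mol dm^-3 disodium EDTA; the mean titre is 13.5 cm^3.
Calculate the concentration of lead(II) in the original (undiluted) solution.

0.238 mol/L

Pb^2+ + EDTA^4- → [Pb(EDTA)]^2-
n(EDTA) = 0.0135 × 0.0445 = 6.01 × 10^-4 mol
n(Pb2+) in the aliquot = 6.01 × 10^-4 mol (1:1 ratio)
[Pb2+]_dilute = 6.01 × 10^-4 / 0.0500 = 0.0120 mol/L
Dilution factor = 200.0 / 10.1 = 19.80
[Pb2+]_stock = 0.0120 × 19.80 = 0.238 mol/L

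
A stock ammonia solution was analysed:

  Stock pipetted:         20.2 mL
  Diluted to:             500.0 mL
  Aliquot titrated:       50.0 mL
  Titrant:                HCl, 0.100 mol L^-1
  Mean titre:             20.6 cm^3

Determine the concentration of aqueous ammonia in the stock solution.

1.02 mol/L

NH3 + HCl → NH4Cl
n(HCl) = 0.0206 × 0.100 = 2.06 × 10^-3 mol
n(NH3) in the aliquot = 2.06 × 10^-3 mol (1:1 ratio)
[NH3]_dilute = 2.06 × 10^-3 / 0.0500 = 0.0412 mol/L
Dilution factor = 500.0 / 20.2 = 24.75
[NH3]_stock = 0.0412 × 24.75 = 1.02 mol/L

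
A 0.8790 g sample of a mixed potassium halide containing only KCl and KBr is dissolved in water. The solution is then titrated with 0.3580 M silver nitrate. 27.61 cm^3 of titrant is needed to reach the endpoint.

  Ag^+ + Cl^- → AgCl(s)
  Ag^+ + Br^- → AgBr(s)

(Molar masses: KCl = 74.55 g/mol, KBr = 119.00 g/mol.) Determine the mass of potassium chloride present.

n(AgNO3) = 0.02761 × 0.3580 = 9.884 × 10^-3 mol
Let x = n(KCl), y = n(KBr).
Titrant: 1x + 1y = 9.884 × 10^-3;  mass: 74.55x + 119.00y = 0.8790
Solving, x = 6.687 × 10^-3 mol, y = 3.197 × 10^-3 mol
mass of KCl = 6.687 × 10^-3 × 74.55 = 0.4985 g

0.4985 g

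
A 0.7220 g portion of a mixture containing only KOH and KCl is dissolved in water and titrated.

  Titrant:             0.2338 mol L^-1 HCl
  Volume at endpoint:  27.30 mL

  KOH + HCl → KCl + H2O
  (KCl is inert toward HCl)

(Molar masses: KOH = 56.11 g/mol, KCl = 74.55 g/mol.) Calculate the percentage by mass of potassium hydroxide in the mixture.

49.60 %

n(HCl) = 0.02730 × 0.2338 = 6.383 × 10^-3 mol
Let x = n(KOH), y = n(KCl).
Titrant: 1x = 6.383 × 10^-3;  mass: 56.11x + 74.55y = 0.7220
Solving, x = 6.383 × 10^-3 mol, y = 4.881 × 10^-3 mol
mass of KOH = 6.383 × 10^-3 × 56.11 = 0.3581 g
% KOH = 0.3581 / 0.7220 × 100 = 49.60 %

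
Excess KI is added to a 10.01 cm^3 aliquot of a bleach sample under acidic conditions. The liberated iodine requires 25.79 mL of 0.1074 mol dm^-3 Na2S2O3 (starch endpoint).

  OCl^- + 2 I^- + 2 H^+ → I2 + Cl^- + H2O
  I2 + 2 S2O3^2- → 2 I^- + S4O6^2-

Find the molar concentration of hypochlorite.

n(S2O3^2-) = 0.02579 × 0.1074 = 2.770 × 10^-3 mol
n(I2) = n(S2O3^2-)/2 = 1.385 × 10^-3 mol
n(OCl^-) in the aliquot = 1.385 × 10^-3 mol (1:1 ratio)
[OCl^-] = 1.385 × 10^-3 / 0.01001 = 0.1384 mol/L

0.1384 mol/L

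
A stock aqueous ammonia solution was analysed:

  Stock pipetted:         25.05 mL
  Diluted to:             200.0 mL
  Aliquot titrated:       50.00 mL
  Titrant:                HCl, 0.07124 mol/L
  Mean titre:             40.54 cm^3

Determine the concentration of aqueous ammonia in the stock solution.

0.4612 mol/L

NH3 + HCl → NH4Cl
n(HCl) = 0.04054 × 0.07124 = 2.888 × 10^-3 mol
n(NH3) in the aliquot = 2.888 × 10^-3 mol (1:1 ratio)
[NH3]_dilute = 2.888 × 10^-3 / 0.05000 = 0.05776 mol/L
Dilution factor = 200.0 / 25.05 = 7.984
[NH3]_stock = 0.05776 × 7.984 = 0.4612 mol/L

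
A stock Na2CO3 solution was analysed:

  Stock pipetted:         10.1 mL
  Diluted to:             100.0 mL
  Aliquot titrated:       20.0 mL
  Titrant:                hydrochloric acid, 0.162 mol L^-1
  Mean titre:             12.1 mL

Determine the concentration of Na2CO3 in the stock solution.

0.485 mol/L

Na2CO3 + 2 HCl → 2 NaCl + H2O + CO2
n(HCl) = 0.0121 × 0.162 = 1.96 × 10^-3 mol
From the 1:2 ratio, n(Na2CO3) in the aliquot = 1/2 × 1.96 × 10^-3 = 9.80 × 10^-4 mol
[Na2CO3]_dilute = 9.80 × 10^-4 / 0.0200 = 0.0490 mol/L
Dilution factor = 100.0 / 10.1 = 9.901
[Na2CO3]_stock = 0.0490 × 9.901 = 0.485 mol/L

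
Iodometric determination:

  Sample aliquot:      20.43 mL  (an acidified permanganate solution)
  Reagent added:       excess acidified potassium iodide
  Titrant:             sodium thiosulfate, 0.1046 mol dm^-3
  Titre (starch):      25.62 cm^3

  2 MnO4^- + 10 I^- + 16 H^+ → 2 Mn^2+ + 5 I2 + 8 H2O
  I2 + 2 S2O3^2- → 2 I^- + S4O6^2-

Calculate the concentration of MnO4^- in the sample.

n(S2O3^2-) = 0.02562 × 0.1046 = 2.680 × 10^-3 mol
n(I2) = n(S2O3^2-)/2 = 1.340 × 10^-3 mol
From the 2:5 ratio, n(MnO4^-) in the aliquot = 2/5 × 1.340 × 10^-3 = 5.360 × 10^-4 mol
[MnO4^-] = 5.360 × 10^-4 / 0.02043 = 0.02623 mol/L

0.02623 mol/L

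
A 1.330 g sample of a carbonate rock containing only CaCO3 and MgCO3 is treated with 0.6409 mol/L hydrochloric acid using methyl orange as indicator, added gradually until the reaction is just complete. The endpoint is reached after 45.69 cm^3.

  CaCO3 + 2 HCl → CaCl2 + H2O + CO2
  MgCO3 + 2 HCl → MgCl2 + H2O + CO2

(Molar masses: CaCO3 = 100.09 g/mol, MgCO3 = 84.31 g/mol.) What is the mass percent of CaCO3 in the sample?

45.59 %

n(HCl) = 0.04569 × 0.6409 = 0.02928 mol
Let x = n(CaCO3), y = n(MgCO3).
Titrant: 2x + 2y = 0.02928;  mass: 100.09x + 84.31y = 1.330
Solving, x = 6.057 × 10^-3 mol, y = 8.584 × 10^-3 mol
mass of CaCO3 = 6.057 × 10^-3 × 100.09 = 0.6063 g
% CaCO3 = 0.6063 / 1.330 × 100 = 45.59 %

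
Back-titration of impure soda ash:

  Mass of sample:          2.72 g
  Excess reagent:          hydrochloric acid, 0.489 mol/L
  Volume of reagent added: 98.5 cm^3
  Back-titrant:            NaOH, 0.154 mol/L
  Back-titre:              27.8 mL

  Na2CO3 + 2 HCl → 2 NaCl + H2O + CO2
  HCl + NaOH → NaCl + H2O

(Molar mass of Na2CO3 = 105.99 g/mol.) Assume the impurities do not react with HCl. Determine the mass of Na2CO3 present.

2.33 g

n(HCl) added = 0.0985 × 0.489 = 0.0482 mol
n(NaOH) used in back-titration = 0.0278 × 0.154 = 4.28 × 10^-3 mol
n(HCl) left over = 4.28 × 10^-3 mol (1:1 ratio)
n(HCl) consumed by analyte = 0.0482 − 4.28 × 10^-3 = 0.0439 mol
From the 1:2 ratio, n(Na2CO3) = 1/2 × 0.0439 = 0.0219 mol
mass of Na2CO3 = 0.0219 × 105.99 = 2.33 g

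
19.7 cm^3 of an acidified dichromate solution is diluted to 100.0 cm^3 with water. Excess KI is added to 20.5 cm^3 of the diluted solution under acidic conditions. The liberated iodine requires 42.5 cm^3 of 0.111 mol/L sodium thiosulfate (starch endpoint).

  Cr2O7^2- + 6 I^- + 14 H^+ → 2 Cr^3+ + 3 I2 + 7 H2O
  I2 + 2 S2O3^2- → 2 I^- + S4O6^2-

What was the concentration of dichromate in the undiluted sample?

0.195 mol/L

n(S2O3^2-) = 0.0425 × 0.111 = 4.72 × 10^-3 mol
n(I2) = n(S2O3^2-)/2 = 2.36 × 10^-3 mol
From the 1:3 ratio, n(Cr2O7^2-) in the aliquot = 1/3 × 2.36 × 10^-3 = 7.86 × 10^-4 mol
[Cr2O7^2-]_dilute = 7.86 × 10^-4 / 0.0205 = 0.0384 mol/L
[Cr2O7^2-]_original = 0.0384 × 100.0/19.7 = 0.195 mol/L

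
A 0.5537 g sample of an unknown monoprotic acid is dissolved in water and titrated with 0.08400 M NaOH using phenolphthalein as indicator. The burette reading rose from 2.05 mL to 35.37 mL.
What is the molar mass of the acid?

n(NaOH) = 0.03332 L × 0.08400 mol/L = 2.799 × 10^-3 mol
n(HA) = 2.799 × 10^-3 mol (1:1 ratio)
M = m / n = 0.5537 g / 2.799 × 10^-3 mol = 197.8 g/mol

197.8 g/mol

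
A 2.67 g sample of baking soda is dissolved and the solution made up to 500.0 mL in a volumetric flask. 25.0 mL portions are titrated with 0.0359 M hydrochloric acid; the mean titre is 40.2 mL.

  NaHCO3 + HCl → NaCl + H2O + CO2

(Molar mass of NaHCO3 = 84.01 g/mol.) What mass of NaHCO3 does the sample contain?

2.42 g

n(HCl) per titration = 0.0402 × 0.0359 = 1.44 × 10^-3 mol
n(NaHCO3) in each aliquot = 1.44 × 10^-3 mol (1:1 ratio)
n(NaHCO3) in the whole flask = 1.44 × 10^-3 × 500.0/25.0 = 0.0289 mol
mass of NaHCO3 = 0.0289 × 84.01 = 2.42 g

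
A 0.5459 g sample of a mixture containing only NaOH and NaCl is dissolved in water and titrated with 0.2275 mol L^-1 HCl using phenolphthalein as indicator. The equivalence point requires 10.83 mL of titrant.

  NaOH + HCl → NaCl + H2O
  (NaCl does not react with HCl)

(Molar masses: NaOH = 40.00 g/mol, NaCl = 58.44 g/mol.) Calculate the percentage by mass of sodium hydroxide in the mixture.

18.05 %

n(HCl) = 0.01083 × 0.2275 = 2.464 × 10^-3 mol
Let x = n(NaOH), y = n(NaCl).
Titrant: 1x = 2.464 × 10^-3;  mass: 40.00x + 58.44y = 0.5459
Solving, x = 2.464 × 10^-3 mol, y = 7.655 × 10^-3 mol
mass of NaOH = 2.464 × 10^-3 × 40.00 = 0.09855 g
% NaOH = 0.09855 / 0.5459 × 100 = 18.05 %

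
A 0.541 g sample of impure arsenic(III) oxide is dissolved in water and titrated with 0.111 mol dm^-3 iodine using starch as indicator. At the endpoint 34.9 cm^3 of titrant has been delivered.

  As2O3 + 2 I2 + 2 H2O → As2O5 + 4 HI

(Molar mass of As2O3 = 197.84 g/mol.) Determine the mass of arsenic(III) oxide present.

n(I2) = 0.0349 L × 0.111 mol/L = 3.87 × 10^-3 mol
From the 1:2 ratio, n(As2O3) = 1/2 × 3.87 × 10^-3 = 1.94 × 10^-3 mol
mass of As2O3 = 1.94 × 10^-3 × 197.84 g/mol = 0.383 g

0.383 g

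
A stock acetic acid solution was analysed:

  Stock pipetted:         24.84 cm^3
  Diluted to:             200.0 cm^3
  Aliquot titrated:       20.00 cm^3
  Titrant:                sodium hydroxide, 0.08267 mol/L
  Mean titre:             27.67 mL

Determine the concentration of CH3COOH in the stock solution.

0.9209 mol/L

CH3COOH + NaOH → CH3COONa + H2O
n(NaOH) = 0.02767 × 0.08267 = 2.287 × 10^-3 mol
n(CH3COOH) in the aliquot = 2.287 × 10^-3 mol (1:1 ratio)
[CH3COOH]_dilute = 2.287 × 10^-3 / 0.02000 = 0.1144 mol/L
Dilution factor = 200.0 / 24.84 = 8.052
[CH3COOH]_stock = 0.1144 × 8.052 = 0.9209 mol/L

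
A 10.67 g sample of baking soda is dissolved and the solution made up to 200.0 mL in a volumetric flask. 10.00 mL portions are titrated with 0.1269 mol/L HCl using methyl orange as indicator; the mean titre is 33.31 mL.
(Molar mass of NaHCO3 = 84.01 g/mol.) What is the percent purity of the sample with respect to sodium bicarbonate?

NaHCO3 + HCl → NaCl + H2O + CO2
n(HCl) per titration = 0.03331 × 0.1269 = 4.227 × 10^-3 mol
n(NaHCO3) in each aliquot = 4.227 × 10^-3 mol (1:1 ratio)
n(NaHCO3) in the whole flask = 4.227 × 10^-3 × 200.0/10.00 = 0.08454 mol
mass of NaHCO3 = 0.08454 × 84.01 = 7.102 g
% NaHCO3 = 7.102 / 10.67 × 100 = 66.56 %

66.56 %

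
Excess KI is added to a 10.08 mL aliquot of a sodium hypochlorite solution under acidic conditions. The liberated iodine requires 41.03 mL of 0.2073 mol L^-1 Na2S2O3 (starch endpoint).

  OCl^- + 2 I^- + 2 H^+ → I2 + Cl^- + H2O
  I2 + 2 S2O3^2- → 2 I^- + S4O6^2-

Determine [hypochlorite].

n(S2O3^2-) = 0.04103 × 0.2073 = 8.506 × 10^-3 mol
n(I2) = n(S2O3^2-)/2 = 4.253 × 10^-3 mol
n(OCl^-) in the aliquot = 4.253 × 10^-3 mol (1:1 ratio)
[OCl^-] = 4.253 × 10^-3 / 0.01008 = 0.4219 mol/L

0.4219 mol/L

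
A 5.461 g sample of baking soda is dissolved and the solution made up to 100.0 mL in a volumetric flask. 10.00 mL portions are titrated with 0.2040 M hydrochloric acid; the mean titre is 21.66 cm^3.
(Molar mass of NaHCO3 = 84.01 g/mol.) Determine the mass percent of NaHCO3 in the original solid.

67.97 %

NaHCO3 + HCl → NaCl + H2O + CO2
n(HCl) per titration = 0.02166 × 0.2040 = 4.419 × 10^-3 mol
n(NaHCO3) in each aliquot = 4.419 × 10^-3 mol (1:1 ratio)
n(NaHCO3) in the whole flask = 4.419 × 10^-3 × 100.0/10.00 = 0.04419 mol
mass of NaHCO3 = 0.04419 × 84.01 = 3.712 g
% NaHCO3 = 3.712 / 5.461 × 100 = 67.97 %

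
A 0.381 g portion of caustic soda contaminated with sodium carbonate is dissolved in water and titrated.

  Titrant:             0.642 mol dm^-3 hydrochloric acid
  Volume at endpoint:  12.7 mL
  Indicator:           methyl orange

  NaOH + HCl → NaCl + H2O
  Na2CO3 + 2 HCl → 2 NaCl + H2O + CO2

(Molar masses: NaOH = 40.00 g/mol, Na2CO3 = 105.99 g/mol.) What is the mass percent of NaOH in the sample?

41.3 %

n(HCl) = 0.0127 × 0.642 = 8.15 × 10^-3 mol
Let x = n(NaOH), y = n(Na2CO3).
Titrant: 1x + 2y = 8.15 × 10^-3;  mass: 40.00x + 105.99y = 0.381
Solving, x = 3.93 × 10^-3 mol, y = 2.11 × 10^-3 mol
mass of NaOH = 3.93 × 10^-3 × 40.00 = 0.157 g
% NaOH = 0.157 / 0.381 × 100 = 41.3 %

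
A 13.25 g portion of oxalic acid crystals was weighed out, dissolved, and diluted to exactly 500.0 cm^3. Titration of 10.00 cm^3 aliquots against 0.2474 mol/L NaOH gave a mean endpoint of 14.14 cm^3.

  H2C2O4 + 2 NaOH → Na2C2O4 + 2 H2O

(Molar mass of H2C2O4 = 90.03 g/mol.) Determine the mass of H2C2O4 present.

n(NaOH) per titration = 0.01414 × 0.2474 = 3.498 × 10^-3 mol
From the 1:2 ratio, n(H2C2O4) in each aliquot = 1/2 × 3.498 × 10^-3 = 1.749 × 10^-3 mol
n(H2C2O4) in the whole flask = 1.749 × 10^-3 × 500.0/10.00 = 0.08746 mol
mass of H2C2O4 = 0.08746 × 90.03 = 7.874 g

7.874 g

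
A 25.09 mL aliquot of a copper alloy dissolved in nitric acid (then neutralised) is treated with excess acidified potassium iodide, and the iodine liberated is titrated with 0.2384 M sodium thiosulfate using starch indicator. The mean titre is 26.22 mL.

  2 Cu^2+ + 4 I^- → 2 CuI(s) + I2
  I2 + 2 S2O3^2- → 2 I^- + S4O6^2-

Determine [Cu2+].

n(S2O3^2-) = 0.02622 × 0.2384 = 6.251 × 10^-3 mol
n(I2) = n(S2O3^2-)/2 = 3.125 × 10^-3 mol
From the 2:1 ratio, n(Cu2+) in the aliquot = 2/1 × 3.125 × 10^-3 = 6.251 × 10^-3 mol
[Cu2+] = 6.251 × 10^-3 / 0.02509 = 0.2491 mol/L

0.2491 M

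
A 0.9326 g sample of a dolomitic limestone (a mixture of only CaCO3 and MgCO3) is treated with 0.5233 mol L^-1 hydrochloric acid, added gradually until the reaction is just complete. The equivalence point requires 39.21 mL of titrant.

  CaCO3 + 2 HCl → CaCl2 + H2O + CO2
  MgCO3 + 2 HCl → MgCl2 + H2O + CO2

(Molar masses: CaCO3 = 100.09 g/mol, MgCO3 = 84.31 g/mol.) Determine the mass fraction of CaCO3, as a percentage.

n(HCl) = 0.03921 × 0.5233 = 0.02052 mol
Let x = n(CaCO3), y = n(MgCO3).
Titrant: 2x + 2y = 0.02052;  mass: 100.09x + 84.31y = 0.9326
Solving, x = 4.286 × 10^-3 mol, y = 5.973 × 10^-3 mol
mass of CaCO3 = 4.286 × 10^-3 × 100.09 = 0.4290 g
% CaCO3 = 0.4290 / 0.9326 × 100 = 46.00 %

46.00 %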